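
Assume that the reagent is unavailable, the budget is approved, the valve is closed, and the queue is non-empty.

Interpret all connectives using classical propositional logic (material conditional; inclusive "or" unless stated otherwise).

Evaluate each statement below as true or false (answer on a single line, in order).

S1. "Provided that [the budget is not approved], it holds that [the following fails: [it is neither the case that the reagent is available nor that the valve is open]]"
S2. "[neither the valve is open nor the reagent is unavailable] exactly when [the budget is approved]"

Let Q = "the budget is approved" (T), P = "the reagent is available" (F), R = "the valve is open" (F).

S1: Parsed as ~Q -> ~(P nor R)

~Q = ~T = F
P nor R = F nor F = T
~(P nor R) = ~T = F
~Q -> ~(P nor R) = F -> F = T
Hence S1 is true.

S2: Parsed as (R nor ~P) <-> Q

~P = ~F = T
R nor ~P = F nor T = F
(R nor ~P) <-> Q = F <-> T = F
Thus S2 is false.

S1 True, S2 False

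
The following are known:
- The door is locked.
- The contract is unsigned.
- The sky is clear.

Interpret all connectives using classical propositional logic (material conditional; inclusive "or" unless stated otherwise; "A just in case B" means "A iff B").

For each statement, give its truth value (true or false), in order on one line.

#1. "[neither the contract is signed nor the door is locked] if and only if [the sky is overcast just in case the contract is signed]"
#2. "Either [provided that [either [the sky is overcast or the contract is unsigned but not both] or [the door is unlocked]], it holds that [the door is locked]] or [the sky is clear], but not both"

Let Q = "the contract is signed" (False), P = "the door is locked" (True), R = "the sky is overcast" (False).

#1: Parsed as (Q nor P) iff (R iff Q)

Q nor P = False nor True = False
R iff Q = False iff False = True
(Q nor P) iff (R iff Q) = False iff True = False
Thus #1 is false.

#2: In symbols: (((R xor not Q) or not P) -> P) xor not R

not Q = not False = True
R xor not Q = False xor True = True
not P = not True = False
(R xor not Q) or not P = True or False = True
((R xor not Q) or not P) -> P = True -> True = True
not R = not False = True
(((R xor not Q) or not P) -> P) xor not R = True xor True = False
Hence #2 is false.

#1 false, #2 false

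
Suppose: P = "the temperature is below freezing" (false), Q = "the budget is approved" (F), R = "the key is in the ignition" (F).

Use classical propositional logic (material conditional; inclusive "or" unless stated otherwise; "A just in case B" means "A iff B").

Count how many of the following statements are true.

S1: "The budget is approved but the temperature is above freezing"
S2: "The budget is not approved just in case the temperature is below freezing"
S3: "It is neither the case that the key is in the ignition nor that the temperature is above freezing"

0

S1: This is Q & ~P.

~P = ~F = T
Q & ~P = F & T = F
Hence S1 is false.

S2: This is ~Q <-> P.

~Q = ~F = T
~Q <-> P = T <-> F = F
Hence S2 is false.

S3: Formalization: R nor ~P

~P = ~F = T
R nor ~P = F nor T = F
So S3 is false.

Count: 0.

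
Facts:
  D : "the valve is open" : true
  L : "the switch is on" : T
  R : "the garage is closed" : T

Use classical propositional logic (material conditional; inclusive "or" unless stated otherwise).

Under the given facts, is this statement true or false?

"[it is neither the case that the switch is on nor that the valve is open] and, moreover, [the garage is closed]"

Parsed as (L ↓ D) ∧ R

L ↓ D = T ↓ T = F
(L ↓ D) ∧ R = F ∧ T = F

The statement is false.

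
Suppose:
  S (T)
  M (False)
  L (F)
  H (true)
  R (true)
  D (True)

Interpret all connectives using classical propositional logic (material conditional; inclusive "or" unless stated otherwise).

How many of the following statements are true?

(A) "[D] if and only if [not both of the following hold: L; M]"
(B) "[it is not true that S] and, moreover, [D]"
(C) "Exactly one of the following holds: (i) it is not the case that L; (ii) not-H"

(A): Formalization: D ↔ (L ↑ M)

L ↑ M = F ↑ F = T
D ↔ (L ↑ M) = T ↔ T = T
Thus (A) is true.

(B): Parsed as ¬S ∧ D

¬S = ¬T = F
¬S ∧ D = F ∧ T = F
Thus (B) is false.

(C): Parsed as ¬L ⊕ ¬H

¬L = ¬F = T
¬H = ¬T = F
¬L ⊕ ¬H = T ⊕ F = T
So (C) is true.

2 of the 3 statements are true ((A), (C)).

2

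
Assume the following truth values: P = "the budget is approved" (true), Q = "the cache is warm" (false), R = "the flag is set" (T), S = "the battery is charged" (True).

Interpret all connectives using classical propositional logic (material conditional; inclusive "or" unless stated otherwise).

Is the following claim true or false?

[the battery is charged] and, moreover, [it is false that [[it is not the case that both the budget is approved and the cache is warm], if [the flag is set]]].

Formalization: S & ~(R -> (P nand Q))

P nand Q = T nand F = T
R -> (P nand Q) = T -> T = T
~(R -> (P nand Q)) = ~T = F
S & ~(R -> (P nand Q)) = T & F = F

false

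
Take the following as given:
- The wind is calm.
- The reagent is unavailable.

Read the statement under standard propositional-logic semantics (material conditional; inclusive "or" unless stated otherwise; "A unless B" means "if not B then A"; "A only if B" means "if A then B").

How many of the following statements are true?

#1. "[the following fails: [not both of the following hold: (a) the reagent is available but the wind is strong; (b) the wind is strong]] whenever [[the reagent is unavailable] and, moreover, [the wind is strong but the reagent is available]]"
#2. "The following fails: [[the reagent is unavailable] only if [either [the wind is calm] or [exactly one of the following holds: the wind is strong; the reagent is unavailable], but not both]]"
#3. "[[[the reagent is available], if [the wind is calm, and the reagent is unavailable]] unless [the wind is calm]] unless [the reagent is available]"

3

Let Q = "the reagent is available" (F), P = "the wind is strong" (F).

#1: In symbols: (~Q & (P & Q)) -> ~((Q & P) nand P)

~Q = ~F = T
P & Q = F & F = F
~Q & (P & Q) = T & F = F
Q & P = F & F = F
(Q & P) nand P = F nand F = T
~((Q & P) nand P) = ~T = F
(~Q & (P & Q)) -> ~((Q & P) nand P) = F -> F = T
So #1 is true.

#2: In symbols: ~(~Q -> (~P xor (P xor ~Q)))

~Q = ~F = T
~P = ~F = T
~Q = ~F = T
P xor ~Q = F xor T = T
~P xor (P xor ~Q) = T xor T = F
~Q -> (~P xor (P xor ~Q)) = T -> F = F
~(~Q -> (~P xor (P xor ~Q))) = ~F = T
So #2 is true.

#3: Formalization: (((~P & ~Q) -> Q) | ~P) | Q

~P = ~F = T
~Q = ~F = T
~P & ~Q = T & T = T
(~P & ~Q) -> Q = T -> F = F
~P = ~F = T
((~P & ~Q) -> Q) | ~P = F | T = T
(((~P & ~Q) -> Q) | ~P) | Q = T | F = T
Hence #3 is true.

3 of the 3 statements are true (#1, #2, #3).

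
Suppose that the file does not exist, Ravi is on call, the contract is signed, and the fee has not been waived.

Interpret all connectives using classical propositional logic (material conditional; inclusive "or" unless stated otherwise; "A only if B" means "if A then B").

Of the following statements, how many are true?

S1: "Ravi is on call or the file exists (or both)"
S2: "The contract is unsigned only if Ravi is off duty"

Let Q = "Ravi is on call" (T), P = "the file exists" (F), R = "the contract is signed" (T).

S1: Formalization: Q | P

Q | P = T | F = T
Hence S1 is true.

S2: In symbols: ~R -> ~Q

~R = ~T = F
~Q = ~T = F
~R -> ~Q = F -> F = T
So S2 is true.

Count: 2.

2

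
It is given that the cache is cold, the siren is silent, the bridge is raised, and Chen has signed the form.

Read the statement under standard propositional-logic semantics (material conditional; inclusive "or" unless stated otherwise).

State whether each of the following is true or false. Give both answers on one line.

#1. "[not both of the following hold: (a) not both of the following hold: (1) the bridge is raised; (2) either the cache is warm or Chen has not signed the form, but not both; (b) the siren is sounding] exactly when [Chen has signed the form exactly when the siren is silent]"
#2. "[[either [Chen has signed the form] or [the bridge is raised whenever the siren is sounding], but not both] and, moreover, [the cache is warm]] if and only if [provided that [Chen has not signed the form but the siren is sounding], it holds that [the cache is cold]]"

Let V = "the bridge is raised" (T), S = "the cache is warm" (F), H = "Chen has signed the form" (T), G = "the siren is sounding" (F).

#1: Parsed as ((V ↑ (S ⊕ ¬H)) ↑ G) ↔ (H ↔ ¬G)

¬H = ¬T = F
S ⊕ ¬H = F ⊕ F = F
V ↑ (S ⊕ ¬H) = T ↑ F = T
(V ↑ (S ⊕ ¬H)) ↑ G = T ↑ F = T
¬G = ¬F = T
H ↔ ¬G = T ↔ T = T
((V ↑ (S ⊕ ¬H)) ↑ G) ↔ (H ↔ ¬G) = T ↔ T = T
Hence #1 is true.

#2: Parsed as ((H ⊕ (G → V)) ∧ S) ↔ ((¬H ∧ G) → ¬S)

G → V = F → T = T
H ⊕ (G → V) = T ⊕ T = F
(H ⊕ (G → V)) ∧ S = F ∧ F = F
¬H = ¬T = F
¬H ∧ G = F ∧ F = F
¬S = ¬F = T
(¬H ∧ G) → ¬S = F → T = T
((H ⊕ (G → V)) ∧ S) ↔ ((¬H ∧ G) → ¬S) = F ↔ T = F
So #2 is false.

#1 T, #2 F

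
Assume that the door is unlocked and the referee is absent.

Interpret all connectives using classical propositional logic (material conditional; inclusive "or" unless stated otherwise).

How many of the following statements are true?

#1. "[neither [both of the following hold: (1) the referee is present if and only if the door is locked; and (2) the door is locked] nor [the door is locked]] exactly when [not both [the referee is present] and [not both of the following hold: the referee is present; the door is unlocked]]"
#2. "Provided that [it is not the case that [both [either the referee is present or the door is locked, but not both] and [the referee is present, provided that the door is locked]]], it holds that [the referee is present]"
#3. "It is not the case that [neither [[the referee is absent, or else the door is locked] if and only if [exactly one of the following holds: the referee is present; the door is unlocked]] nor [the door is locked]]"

Let Q = "the referee is present" (F), P = "the door is locked" (F).

#1: This is (((Q <-> P) & P) nor P) <-> (Q nand (Q nand ~P)).

Q <-> P = F <-> F = T
(Q <-> P) & P = T & F = F
((Q <-> P) & P) nor P = F nor F = T
~P = ~F = T
Q nand ~P = F nand T = T
Q nand (Q nand ~P) = F nand T = T
(((Q <-> P) & P) nor P) <-> (Q nand (Q nand ~P)) = T <-> T = T
Hence #1 is true.

#2: This is ~((Q xor P) & (P -> Q)) -> Q.

Q xor P = F xor F = F
P -> Q = F -> F = T
(Q xor P) & (P -> Q) = F & T = F
~((Q xor P) & (P -> Q)) = ~F = T
~((Q xor P) & (P -> Q)) -> Q = T -> F = F
Hence #2 is false.

#3: Formalization: ~(((~Q | P) <-> (Q xor ~P)) nor P)

~Q = ~F = T
~Q | P = T | F = T
~P = ~F = T
Q xor ~P = F xor T = T
(~Q | P) <-> (Q xor ~P) = T <-> T = T
((~Q | P) <-> (Q xor ~P)) nor P = T nor F = F
~(((~Q | P) <-> (Q xor ~P)) nor P) = ~F = T
Hence #3 is true.

2 of the 3 statements are true.

2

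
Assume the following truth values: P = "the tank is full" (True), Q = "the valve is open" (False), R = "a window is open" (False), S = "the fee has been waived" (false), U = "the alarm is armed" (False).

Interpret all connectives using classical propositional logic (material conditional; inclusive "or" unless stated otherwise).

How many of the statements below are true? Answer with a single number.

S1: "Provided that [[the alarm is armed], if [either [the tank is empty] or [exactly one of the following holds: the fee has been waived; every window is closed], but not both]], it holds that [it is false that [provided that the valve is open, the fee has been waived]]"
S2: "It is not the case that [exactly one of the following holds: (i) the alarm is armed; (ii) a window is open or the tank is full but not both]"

S1: In symbols: ((¬P ⊕ (S ⊕ ¬R)) → U) → ¬(Q → S)

¬P = ¬T = F
¬R = ¬F = T
S ⊕ ¬R = F ⊕ T = T
¬P ⊕ (S ⊕ ¬R) = F ⊕ T = T
(¬P ⊕ (S ⊕ ¬R)) → U = T → F = F
Q → S = F → F = T
¬(Q → S) = ¬T = F
((¬P ⊕ (S ⊕ ¬R)) → U) → ¬(Q → S) = F → F = T
So S1 is true.

S2: Formalization: ¬(U ⊕ (R ⊕ P))

R ⊕ P = F ⊕ T = T
U ⊕ (R ⊕ P) = F ⊕ T = T
¬(U ⊕ (R ⊕ P)) = ¬T = F
Hence S2 is false.

True statements: 1 (S1).

1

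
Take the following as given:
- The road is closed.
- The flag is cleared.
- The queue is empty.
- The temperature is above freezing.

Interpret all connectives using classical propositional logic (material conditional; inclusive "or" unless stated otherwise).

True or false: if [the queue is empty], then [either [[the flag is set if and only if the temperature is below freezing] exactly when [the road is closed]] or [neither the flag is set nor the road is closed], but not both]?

Let R = "the queue is empty" (T), Q = "the flag is set" (F), S = "the temperature is below freezing" (F), P = "the road is closed" (T).
In symbols: R → (((Q ↔ S) ↔ P) ⊕ (Q ↓ P))

Q ↔ S = F ↔ F = T
(Q ↔ S) ↔ P = T ↔ T = T
Q ↓ P = F ↓ T = F
((Q ↔ S) ↔ P) ⊕ (Q ↓ P) = T ⊕ F = T
R → (((Q ↔ S) ↔ P) ⊕ (Q ↓ P)) = T → T = T

True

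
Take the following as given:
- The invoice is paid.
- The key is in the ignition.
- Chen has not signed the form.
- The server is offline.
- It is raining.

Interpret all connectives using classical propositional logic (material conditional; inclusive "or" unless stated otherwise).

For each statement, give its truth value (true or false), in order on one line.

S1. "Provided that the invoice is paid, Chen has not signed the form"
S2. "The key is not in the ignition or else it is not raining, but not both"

S1 true; S2 false

Let D = "the invoice is paid" (T), U = "Chen has signed the form" (F), M = "the key is in the ignition" (T), L = "it is raining" (T).

S1: In symbols: D → ¬U

¬U = ¬F = T
D → ¬U = T → T = T
So S1 is true.

S2: Parsed as ¬M ⊕ ¬L

¬M = ¬T = F
¬L = ¬T = F
¬M ⊕ ¬L = F ⊕ F = F
Hence S2 is false.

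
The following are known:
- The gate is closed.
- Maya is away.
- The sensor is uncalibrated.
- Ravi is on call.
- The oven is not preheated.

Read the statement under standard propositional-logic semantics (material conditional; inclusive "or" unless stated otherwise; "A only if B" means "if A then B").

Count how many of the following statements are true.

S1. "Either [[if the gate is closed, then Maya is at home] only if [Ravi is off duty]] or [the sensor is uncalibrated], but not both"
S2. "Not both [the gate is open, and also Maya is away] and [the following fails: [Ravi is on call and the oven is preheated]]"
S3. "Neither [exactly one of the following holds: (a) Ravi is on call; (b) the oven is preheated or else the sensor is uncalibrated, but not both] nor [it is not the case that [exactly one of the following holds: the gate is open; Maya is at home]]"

1

Let V = "the gate is open" (False), R = "Maya is at home" (False), L = "Ravi is on call" (True), N = "the sensor is calibrated" (False), W = "the oven is preheated" (False).

S1: This is ((not V -> R) -> not L) xor not N.

not V = not False = True
not V -> R = True -> False = False
not L = not True = False
(not V -> R) -> not L = False -> False = True
not N = not False = True
((not V -> R) -> not L) xor not N = True xor True = False
Thus S1 is false.

S2: In symbols: (V and not R) nand not (L and W)

not R = not False = True
V and not R = False and True = False
L and W = True and False = False
not (L and W) = not False = True
(V and not R) nand not (L and W) = False nand True = True
Thus S2 is true.

S3: This is (L xor (W xor not N)) nor not (V xor R).

not N = not False = True
W xor not N = False xor True = True
L xor (W xor not N) = True xor True = False
V xor R = False xor False = False
not (V xor R) = not False = True
(L xor (W xor not N)) nor not (V xor R) = False nor True = False
So S3 is false.

Count: 1.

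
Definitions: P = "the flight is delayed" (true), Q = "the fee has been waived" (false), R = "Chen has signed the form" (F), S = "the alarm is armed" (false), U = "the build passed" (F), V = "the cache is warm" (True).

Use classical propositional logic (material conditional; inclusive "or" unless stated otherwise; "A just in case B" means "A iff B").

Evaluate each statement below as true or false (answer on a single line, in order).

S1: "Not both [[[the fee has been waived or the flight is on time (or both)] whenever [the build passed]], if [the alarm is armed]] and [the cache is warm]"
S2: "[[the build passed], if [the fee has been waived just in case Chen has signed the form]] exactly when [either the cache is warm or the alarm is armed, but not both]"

S1: Parsed as (S -> (U -> (Q or not P))) nand V

not P = not True = False
Q or not P = False or False = False
U -> (Q or not P) = False -> False = True
S -> (U -> (Q or not P)) = False -> True = True
(S -> (U -> (Q or not P))) nand V = True nand True = False
Thus S1 is false.

S2: Parsed as ((Q iff R) -> U) iff (V xor S)

Q iff R = False iff False = True
(Q iff R) -> U = True -> False = False
V xor S = True xor False = True
((Q iff R) -> U) iff (V xor S) = False iff True = False
Hence S2 is false.

S1 False / S2 False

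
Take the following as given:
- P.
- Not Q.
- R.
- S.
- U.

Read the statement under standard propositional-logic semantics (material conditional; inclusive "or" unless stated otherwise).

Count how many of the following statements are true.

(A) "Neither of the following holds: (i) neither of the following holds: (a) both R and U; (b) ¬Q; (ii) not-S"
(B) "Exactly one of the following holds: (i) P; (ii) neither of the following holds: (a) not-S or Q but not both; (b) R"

2

(A): In symbols: ((R and U) nor not Q) nor not S

R and U = True and True = True
not Q = not False = True
(R and U) nor not Q = True nor True = False
not S = not True = False
((R and U) nor not Q) nor not S = False nor False = True
Thus (A) is true.

(B): Parsed as P xor ((not S xor Q) nor R)

not S = not True = False
not S xor Q = False xor False = False
(not S xor Q) nor R = False nor True = False
P xor ((not S xor Q) nor R) = True xor False = True
Hence (B) is true.

True statements: 2 ((A), (B)).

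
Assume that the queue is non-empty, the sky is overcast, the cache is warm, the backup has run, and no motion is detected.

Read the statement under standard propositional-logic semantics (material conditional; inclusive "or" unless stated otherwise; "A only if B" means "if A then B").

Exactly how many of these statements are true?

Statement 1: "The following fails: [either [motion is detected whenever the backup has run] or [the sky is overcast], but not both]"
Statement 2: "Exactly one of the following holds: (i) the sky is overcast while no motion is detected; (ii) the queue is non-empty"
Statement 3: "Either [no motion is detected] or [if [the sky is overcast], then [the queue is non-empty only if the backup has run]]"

Let R = "the backup has run" (T), W = "motion is detected" (F), H = "the sky is overcast" (T), M = "the queue is empty" (F).

Statement 1: Parsed as ¬((R → W) ⊕ H)

R → W = T → F = F
(R → W) ⊕ H = F ⊕ T = T
¬((R → W) ⊕ H) = ¬T = F
So Statement 1 is false.

Statement 2: In symbols: (H ∧ ¬W) ⊕ ¬M

¬W = ¬F = T
H ∧ ¬W = T ∧ T = T
¬M = ¬F = T
(H ∧ ¬W) ⊕ ¬M = T ⊕ T = F
Hence Statement 2 is false.

Statement 3: In symbols: ¬W ∨ (H → (¬M → R))

¬W = ¬F = T
¬M = ¬F = T
¬M → R = T → T = T
H → (¬M → R) = T → T = T
¬W ∨ (H → (¬M → R)) = T ∨ T = T
Thus Statement 3 is true.

1 of the 3 statements is true.

1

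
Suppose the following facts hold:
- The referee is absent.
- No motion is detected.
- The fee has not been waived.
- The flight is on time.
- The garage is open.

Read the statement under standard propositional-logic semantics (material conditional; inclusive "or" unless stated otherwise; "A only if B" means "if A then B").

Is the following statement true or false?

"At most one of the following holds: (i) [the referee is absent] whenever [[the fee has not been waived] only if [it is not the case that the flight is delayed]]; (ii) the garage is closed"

True.

Let R = "the fee has been waived" (F), S = "the flight is delayed" (F), P = "the referee is present" (F), U = "the garage is closed" (F).
Parsed as ((~R -> ~S) -> ~P) nand U

~R = ~F = T
~S = ~F = T
~R -> ~S = T -> T = T
~P = ~F = T
(~R -> ~S) -> ~P = T -> T = T
((~R -> ~S) -> ~P) nand U = T nand F = T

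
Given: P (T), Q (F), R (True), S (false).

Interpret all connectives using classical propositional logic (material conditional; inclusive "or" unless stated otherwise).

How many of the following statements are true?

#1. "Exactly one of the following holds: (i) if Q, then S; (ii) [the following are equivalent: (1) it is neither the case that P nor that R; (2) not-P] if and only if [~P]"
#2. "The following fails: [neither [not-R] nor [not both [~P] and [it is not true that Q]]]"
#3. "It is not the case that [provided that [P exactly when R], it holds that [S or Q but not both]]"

3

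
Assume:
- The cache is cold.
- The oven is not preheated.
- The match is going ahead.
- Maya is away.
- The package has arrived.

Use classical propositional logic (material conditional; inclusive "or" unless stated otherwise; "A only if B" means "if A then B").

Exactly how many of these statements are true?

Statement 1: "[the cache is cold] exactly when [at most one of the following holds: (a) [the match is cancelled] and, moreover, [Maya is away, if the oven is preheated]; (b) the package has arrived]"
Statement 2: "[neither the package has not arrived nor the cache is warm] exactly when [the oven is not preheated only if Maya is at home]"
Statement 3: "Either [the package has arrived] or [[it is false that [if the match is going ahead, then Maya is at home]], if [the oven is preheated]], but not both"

Let V = "the cache is warm" (False), N = "the match is cancelled" (False), K = "the oven is preheated" (False), R = "Maya is at home" (False), G = "the package has arrived" (True).

Statement 1: This is not V iff ((N and (K -> not R)) nand G).

not V = not False = True
not R = not False = True
K -> not R = False -> True = True
N and (K -> not R) = False and True = False
(N and (K -> not R)) nand G = False nand True = True
not V iff ((N and (K -> not R)) nand G) = True iff True = True
So Statement 1 is true.

Statement 2: This is (not G nor V) iff (not K -> R).

not G = not True = False
not G nor V = False nor False = True
not K = not False = True
not K -> R = True -> False = False
(not G nor V) iff (not K -> R) = True iff False = False
So Statement 2 is false.

Statement 3: Parsed as G xor (K -> not (not N -> R))

not N = not False = True
not N -> R = True -> False = False
not (not N -> R) = not False = True
K -> not (not N -> R) = False -> True = True
G xor (K -> not (not N -> R)) = True xor True = False
So Statement 3 is false.

Count: 1.

1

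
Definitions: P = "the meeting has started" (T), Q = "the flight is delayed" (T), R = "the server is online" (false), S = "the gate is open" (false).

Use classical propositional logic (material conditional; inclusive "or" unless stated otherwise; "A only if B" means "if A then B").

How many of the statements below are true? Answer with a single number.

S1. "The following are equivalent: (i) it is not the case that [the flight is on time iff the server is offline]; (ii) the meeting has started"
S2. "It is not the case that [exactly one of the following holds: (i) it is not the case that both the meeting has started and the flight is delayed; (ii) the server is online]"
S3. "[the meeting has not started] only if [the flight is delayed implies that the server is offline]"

3

S1: In symbols: ¬(¬Q ↔ ¬R) ↔ P

¬Q = ¬T = F
¬R = ¬F = T
¬Q ↔ ¬R = F ↔ T = F
¬(¬Q ↔ ¬R) = ¬F = T
¬(¬Q ↔ ¬R) ↔ P = T ↔ T = T
So S1 is true.

S2: Parsed as ¬((P ↑ Q) ⊕ R)

P ↑ Q = T ↑ T = F
(P ↑ Q) ⊕ R = F ⊕ F = F
¬((P ↑ Q) ⊕ R) = ¬F = T
Thus S2 is true.

S3: Parsed as ¬P → (Q → ¬R)

¬P = ¬T = F
¬R = ¬F = T
Q → ¬R = T → T = T
¬P → (Q → ¬R) = F → T = T
Hence S3 is true.

Count: 3.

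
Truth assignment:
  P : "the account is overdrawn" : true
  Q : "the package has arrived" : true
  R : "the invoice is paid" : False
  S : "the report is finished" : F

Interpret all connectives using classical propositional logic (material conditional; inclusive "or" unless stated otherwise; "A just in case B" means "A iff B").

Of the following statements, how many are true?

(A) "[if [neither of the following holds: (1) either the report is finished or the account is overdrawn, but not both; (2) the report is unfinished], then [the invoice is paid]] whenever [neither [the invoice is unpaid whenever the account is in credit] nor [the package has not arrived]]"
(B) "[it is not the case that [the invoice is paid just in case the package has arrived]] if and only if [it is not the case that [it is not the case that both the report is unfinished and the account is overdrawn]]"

2

(A): In symbols: ((not P -> not R) nor not Q) -> (((S xor P) nor not S) -> R)

not P = not True = False
not R = not False = True
not P -> not R = False -> True = True
not Q = not True = False
(not P -> not R) nor not Q = True nor False = False
S xor P = False xor True = True
not S = not False = True
(S xor P) nor not S = True nor True = False
((S xor P) nor not S) -> R = False -> False = True
((not P -> not R) nor not Q) -> (((S xor P) nor not S) -> R) = False -> True = True
So (A) is true.

(B): Formalization: not (R iff Q) iff not (not S nand P)

R iff Q = False iff True = False
not (R iff Q) = not False = True
not S = not False = True
not S nand P = True nand True = False
not (not S nand P) = not False = True
not (R iff Q) iff not (not S nand P) = True iff True = True
Hence (B) is true.

True statements: 2 ((A), (B)).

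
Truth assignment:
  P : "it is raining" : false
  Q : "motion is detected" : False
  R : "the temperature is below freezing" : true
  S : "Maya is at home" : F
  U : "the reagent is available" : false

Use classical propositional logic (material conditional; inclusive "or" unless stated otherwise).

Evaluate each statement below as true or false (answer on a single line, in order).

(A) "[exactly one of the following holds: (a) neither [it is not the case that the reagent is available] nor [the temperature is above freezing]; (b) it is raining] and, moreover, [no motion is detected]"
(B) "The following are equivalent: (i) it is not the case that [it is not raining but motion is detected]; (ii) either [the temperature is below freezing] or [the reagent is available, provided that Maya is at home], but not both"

(A) false, (B) false

(A): In symbols: ((¬U ↓ ¬R) ⊕ P) ∧ ¬Q

¬U = ¬F = T
¬R = ¬T = F
¬U ↓ ¬R = T ↓ F = F
(¬U ↓ ¬R) ⊕ P = F ⊕ F = F
¬Q = ¬F = T
((¬U ↓ ¬R) ⊕ P) ∧ ¬Q = F ∧ T = F
Thus (A) is false.

(B): In symbols: ¬(¬P ∧ Q) ↔ (R ⊕ (S → U))

¬P = ¬F = T
¬P ∧ Q = T ∧ F = F
¬(¬P ∧ Q) = ¬F = T
S → U = F → F = T
R ⊕ (S → U) = T ⊕ T = F
¬(¬P ∧ Q) ↔ (R ⊕ (S → U)) = T ↔ F = F
Hence (B) is false.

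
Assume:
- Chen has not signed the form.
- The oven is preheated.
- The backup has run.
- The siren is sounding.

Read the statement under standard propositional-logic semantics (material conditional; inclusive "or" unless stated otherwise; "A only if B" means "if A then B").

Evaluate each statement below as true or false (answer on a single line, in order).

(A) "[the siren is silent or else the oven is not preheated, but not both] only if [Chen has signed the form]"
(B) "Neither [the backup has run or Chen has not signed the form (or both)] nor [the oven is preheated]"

Let V = "the siren is sounding" (T), S = "the oven is preheated" (T), H = "Chen has signed the form" (F), N = "the backup has run" (T).

(A): Formalization: (~V xor ~S) -> H

~V = ~T = F
~S = ~T = F
~V xor ~S = F xor F = F
(~V xor ~S) -> H = F -> F = T
So (A) is true.

(B): This is (N | ~H) nor S.

~H = ~F = T
N | ~H = T | T = T
(N | ~H) nor S = T nor T = F
Thus (B) is false.

(A) true; (B) false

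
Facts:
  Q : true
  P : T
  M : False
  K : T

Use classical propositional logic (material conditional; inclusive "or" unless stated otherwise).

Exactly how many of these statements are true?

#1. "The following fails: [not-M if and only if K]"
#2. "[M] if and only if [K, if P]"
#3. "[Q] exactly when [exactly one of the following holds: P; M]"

#1: Formalization: not (not M iff K)

not M = not False = True
not M iff K = True iff True = True
not (not M iff K) = not True = False
Hence #1 is false.

#2: Parsed as M iff (P -> K)

P -> K = True -> True = True
M iff (P -> K) = False iff True = False
Thus #2 is false.

#3: Parsed as Q iff (P xor M)

P xor M = True xor False = True
Q iff (P xor M) = True iff True = True
So #3 is true.

Count: 1.

1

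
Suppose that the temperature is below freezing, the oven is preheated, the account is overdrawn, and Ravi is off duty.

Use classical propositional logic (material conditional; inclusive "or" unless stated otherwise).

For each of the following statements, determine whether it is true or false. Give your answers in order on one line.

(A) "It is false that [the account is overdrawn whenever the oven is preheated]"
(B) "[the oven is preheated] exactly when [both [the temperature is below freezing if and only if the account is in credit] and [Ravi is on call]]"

(A) false; (B) false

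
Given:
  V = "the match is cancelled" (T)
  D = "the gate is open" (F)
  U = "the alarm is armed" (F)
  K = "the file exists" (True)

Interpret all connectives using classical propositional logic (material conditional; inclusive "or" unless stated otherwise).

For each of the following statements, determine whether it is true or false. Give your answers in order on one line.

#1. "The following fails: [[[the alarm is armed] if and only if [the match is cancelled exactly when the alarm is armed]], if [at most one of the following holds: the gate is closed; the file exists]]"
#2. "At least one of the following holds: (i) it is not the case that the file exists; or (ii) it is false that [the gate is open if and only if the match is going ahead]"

#1 false; #2 false

#1: Formalization: ¬((¬D ↑ K) → (U ↔ (V ↔ U)))

¬D = ¬F = T
¬D ↑ K = T ↑ T = F
V ↔ U = T ↔ F = F
U ↔ (V ↔ U) = F ↔ F = T
(¬D ↑ K) → (U ↔ (V ↔ U)) = F → T = T
¬((¬D ↑ K) → (U ↔ (V ↔ U))) = ¬T = F
Hence #1 is false.

#2: In symbols: ¬K ∨ ¬(D ↔ ¬V)

¬K = ¬T = F
¬V = ¬T = F
D ↔ ¬V = F ↔ F = T
¬(D ↔ ¬V) = ¬T = F
¬K ∨ ¬(D ↔ ¬V) = F ∨ F = F
Thus #2 is false.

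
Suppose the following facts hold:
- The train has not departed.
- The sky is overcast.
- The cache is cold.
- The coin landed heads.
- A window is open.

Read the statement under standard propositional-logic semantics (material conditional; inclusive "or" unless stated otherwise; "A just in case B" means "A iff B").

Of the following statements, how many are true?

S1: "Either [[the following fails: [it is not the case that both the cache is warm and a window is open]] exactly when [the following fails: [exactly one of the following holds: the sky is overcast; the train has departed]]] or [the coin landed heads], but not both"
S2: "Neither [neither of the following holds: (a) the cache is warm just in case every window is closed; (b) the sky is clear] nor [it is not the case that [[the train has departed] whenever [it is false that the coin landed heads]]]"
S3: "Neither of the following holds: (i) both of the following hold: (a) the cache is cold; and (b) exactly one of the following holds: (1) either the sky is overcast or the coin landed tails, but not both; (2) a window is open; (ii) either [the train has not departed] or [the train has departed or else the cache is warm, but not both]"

Let U = "the cache is warm" (False), Q = "a window is open" (True), V = "the sky is overcast" (True), N = "the train has departed" (False), P = "the coin landed heads" (True).

S1: In symbols: (not (U nand Q) iff not (V xor N)) xor P

U nand Q = False nand True = True
not (U nand Q) = not True = False
V xor N = True xor False = True
not (V xor N) = not True = False
not (U nand Q) iff not (V xor N) = False iff False = True
(not (U nand Q) iff not (V xor N)) xor P = True xor True = False
Hence S1 is false.

S2: In symbols: ((U iff not Q) nor not V) nor not (not P -> N)

not Q = not True = False
U iff not Q = False iff False = True
not V = not True = False
(U iff not Q) nor not V = True nor False = False
not P = not True = False
not P -> N = False -> False = True
not (not P -> N) = not True = False
((U iff not Q) nor not V) nor not (not P -> N) = False nor False = True
Hence S2 is true.

S3: This is (not U and ((V xor not P) xor Q)) nor (not N or (N xor U)).

not U = not False = True
not P = not True = False
V xor not P = True xor False = True
(V xor not P) xor Q = True xor True = False
not U and ((V xor not P) xor Q) = True and False = False
not N = not False = True
N xor U = False xor False = False
not N or (N xor U) = True or False = True
(not U and ((V xor not P) xor Q)) nor (not N or (N xor U)) = False nor True = False
So S3 is false.

1 of the 3 statements is true (S2).

1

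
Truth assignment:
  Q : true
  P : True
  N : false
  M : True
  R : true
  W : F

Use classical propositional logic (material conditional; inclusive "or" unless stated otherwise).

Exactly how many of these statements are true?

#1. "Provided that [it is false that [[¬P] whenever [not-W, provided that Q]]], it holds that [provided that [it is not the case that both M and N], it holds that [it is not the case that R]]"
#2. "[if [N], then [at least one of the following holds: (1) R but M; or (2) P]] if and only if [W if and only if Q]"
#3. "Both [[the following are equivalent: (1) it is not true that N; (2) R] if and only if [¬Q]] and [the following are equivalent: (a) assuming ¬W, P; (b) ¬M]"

0

#1: Formalization: ~((Q -> ~W) -> ~P) -> ((M nand N) -> ~R)

~W = ~F = T
Q -> ~W = T -> T = T
~P = ~T = F
(Q -> ~W) -> ~P = T -> F = F
~((Q -> ~W) -> ~P) = ~F = T
M nand N = T nand F = T
~R = ~T = F
(M nand N) -> ~R = T -> F = F
~((Q -> ~W) -> ~P) -> ((M nand N) -> ~R) = T -> F = F
Hence #1 is false.

#2: In symbols: (N -> ((R & M) | P)) <-> (W <-> Q)

R & M = T & T = T
(R & M) | P = T | T = T
N -> ((R & M) | P) = F -> T = T
W <-> Q = F <-> T = F
(N -> ((R & M) | P)) <-> (W <-> Q) = T <-> F = F
So #2 is false.

#3: Formalization: ((~N <-> R) <-> ~Q) & ((~W -> P) <-> ~M)

~N = ~F = T
~N <-> R = T <-> T = T
~Q = ~T = F
(~N <-> R) <-> ~Q = T <-> F = F
~W = ~F = T
~W -> P = T -> T = T
~M = ~T = F
(~W -> P) <-> ~M = T <-> F = F
((~N <-> R) <-> ~Q) & ((~W -> P) <-> ~M) = F & F = F
Thus #3 is false.

True statements: 0 (none).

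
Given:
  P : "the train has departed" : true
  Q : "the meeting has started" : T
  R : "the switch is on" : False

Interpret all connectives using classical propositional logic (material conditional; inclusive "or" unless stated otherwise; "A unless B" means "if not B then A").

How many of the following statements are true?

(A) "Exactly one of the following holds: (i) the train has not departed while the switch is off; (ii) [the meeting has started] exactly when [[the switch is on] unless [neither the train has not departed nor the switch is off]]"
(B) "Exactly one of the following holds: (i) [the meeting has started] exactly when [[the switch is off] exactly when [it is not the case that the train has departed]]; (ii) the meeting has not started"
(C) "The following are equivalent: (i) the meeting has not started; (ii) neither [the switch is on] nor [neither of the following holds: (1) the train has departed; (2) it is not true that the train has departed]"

(A): Parsed as (~P & ~R) xor (Q <-> (R | (~P nor ~R)))

~P = ~T = F
~R = ~F = T
~P & ~R = F & T = F
~P = ~T = F
~R = ~F = T
~P nor ~R = F nor T = F
R | (~P nor ~R) = F | F = F
Q <-> (R | (~P nor ~R)) = T <-> F = F
(~P & ~R) xor (Q <-> (R | (~P nor ~R))) = F xor F = F
So (A) is false.

(B): Formalization: (Q <-> (~R <-> ~P)) xor ~Q

~R = ~F = T
~P = ~T = F
~R <-> ~P = T <-> F = F
Q <-> (~R <-> ~P) = T <-> F = F
~Q = ~T = F
(Q <-> (~R <-> ~P)) xor ~Q = F xor F = F
So (B) is false.

(C): In symbols: ~Q <-> (R nor (P nor ~P))

~Q = ~T = F
~P = ~T = F
P nor ~P = T nor F = F
R nor (P nor ~P) = F nor F = T
~Q <-> (R nor (P nor ~P)) = F <-> T = F
Hence (C) is false.

True statements: 0 (none).

0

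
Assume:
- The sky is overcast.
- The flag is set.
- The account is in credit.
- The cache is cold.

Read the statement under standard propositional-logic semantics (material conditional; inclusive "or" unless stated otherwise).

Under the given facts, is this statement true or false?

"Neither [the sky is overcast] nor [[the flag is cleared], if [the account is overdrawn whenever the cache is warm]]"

False

Let K = "the sky is overcast" (T), L = "the cache is warm" (F), P = "the account is overdrawn" (F), H = "the flag is set" (T).
Formalization: K nor ((L -> P) -> ~H)

L -> P = F -> F = T
~H = ~T = F
(L -> P) -> ~H = T -> F = F
K nor ((L -> P) -> ~H) = T nor F = F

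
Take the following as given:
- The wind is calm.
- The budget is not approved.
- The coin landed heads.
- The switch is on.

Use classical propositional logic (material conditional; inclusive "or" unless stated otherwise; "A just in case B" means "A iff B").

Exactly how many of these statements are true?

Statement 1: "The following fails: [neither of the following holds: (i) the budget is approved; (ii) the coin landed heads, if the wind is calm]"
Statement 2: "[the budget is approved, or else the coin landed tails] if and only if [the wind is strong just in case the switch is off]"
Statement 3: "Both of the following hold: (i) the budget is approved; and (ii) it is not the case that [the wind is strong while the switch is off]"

Let Q = "the budget is approved" (False), P = "the wind is strong" (False), R = "the coin landed heads" (True), S = "the switch is on" (True).

Statement 1: In symbols: not (Q nor (not P -> R))

not P = not False = True
not P -> R = True -> True = True
Q nor (not P -> R) = False nor True = False
not (Q nor (not P -> R)) = not False = True
So Statement 1 is true.

Statement 2: This is (Q or not R) iff (P iff not S).

not R = not True = False
Q or not R = False or False = False
not S = not True = False
P iff not S = False iff False = True
(Q or not R) iff (P iff not S) = False iff True = False
Thus Statement 2 is false.

Statement 3: Parsed as Q and not (P and not S)

not S = not True = False
P and not S = False and False = False
not (P and not S) = not False = True
Q and not (P and not S) = False and True = False
So Statement 3 is false.

Count: 1.

1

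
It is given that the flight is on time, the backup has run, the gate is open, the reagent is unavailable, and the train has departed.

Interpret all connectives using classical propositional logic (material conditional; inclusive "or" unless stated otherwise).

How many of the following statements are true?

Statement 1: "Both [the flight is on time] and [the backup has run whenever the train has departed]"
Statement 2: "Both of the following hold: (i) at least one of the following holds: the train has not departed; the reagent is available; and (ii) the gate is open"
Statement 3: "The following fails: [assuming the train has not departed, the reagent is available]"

1

Let P = "the flight is delayed" (F), U = "the train has departed" (T), Q = "the backup has run" (T), S = "the reagent is available" (F), R = "the gate is open" (T).

Statement 1: Parsed as ¬P ∧ (U → Q)

¬P = ¬F = T
U → Q = T → T = T
¬P ∧ (U → Q) = T ∧ T = T
Hence Statement 1 is true.

Statement 2: Formalization: (¬U ∨ S) ∧ R

¬U = ¬T = F
¬U ∨ S = F ∨ F = F
(¬U ∨ S) ∧ R = F ∧ T = F
So Statement 2 is false.

Statement 3: In symbols: ¬(¬U → S)

¬U = ¬T = F
¬U → S = F → F = T
¬(¬U → S) = ¬T = F
So Statement 3 is false.

Count: 1.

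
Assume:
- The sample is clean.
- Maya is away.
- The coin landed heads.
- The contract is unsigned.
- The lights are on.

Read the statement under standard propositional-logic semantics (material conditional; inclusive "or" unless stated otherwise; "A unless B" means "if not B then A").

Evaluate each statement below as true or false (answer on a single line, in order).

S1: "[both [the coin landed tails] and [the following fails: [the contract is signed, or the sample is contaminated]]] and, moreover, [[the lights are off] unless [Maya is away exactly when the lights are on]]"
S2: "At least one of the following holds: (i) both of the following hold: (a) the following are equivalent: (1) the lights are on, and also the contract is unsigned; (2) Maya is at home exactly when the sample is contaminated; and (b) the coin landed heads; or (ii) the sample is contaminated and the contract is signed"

S1 false; S2 true

Let V = "the coin landed heads" (T), H = "the contract is signed" (F), M = "the sample is contaminated" (F), G = "the lights are on" (T), D = "Maya is at home" (F).

S1: Parsed as (¬V ∧ ¬(H ∨ M)) ∧ (¬G ∨ (¬D ↔ G))

¬V = ¬T = F
H ∨ M = F ∨ F = F
¬(H ∨ M) = ¬F = T
¬V ∧ ¬(H ∨ M) = F ∧ T = F
¬G = ¬T = F
¬D = ¬F = T
¬D ↔ G = T ↔ T = T
¬G ∨ (¬D ↔ G) = F ∨ T = T
(¬V ∧ ¬(H ∨ M)) ∧ (¬G ∨ (¬D ↔ G)) = F ∧ T = F
So S1 is false.

S2: This is (((G ∧ ¬H) ↔ (D ↔ M)) ∧ V) ∨ (M ∧ H).

¬H = ¬F = T
G ∧ ¬H = T ∧ T = T
D ↔ M = F ↔ F = T
(G ∧ ¬H) ↔ (D ↔ M) = T ↔ T = T
((G ∧ ¬H) ↔ (D ↔ M)) ∧ V = T ∧ T = T
M ∧ H = F ∧ F = F
(((G ∧ ¬H) ↔ (D ↔ M)) ∧ V) ∨ (M ∧ H) = T ∨ F = T
So S2 is true.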